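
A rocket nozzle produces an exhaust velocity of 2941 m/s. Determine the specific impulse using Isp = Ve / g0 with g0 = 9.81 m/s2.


Isp = Ve / g0 = 2941 / 9.81 = 299.8 s

299.8 s


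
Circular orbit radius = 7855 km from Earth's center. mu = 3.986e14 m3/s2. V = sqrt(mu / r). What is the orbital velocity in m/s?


V = sqrt(3.986e14 / 7855000) = 7124 m/s

7124 m/s


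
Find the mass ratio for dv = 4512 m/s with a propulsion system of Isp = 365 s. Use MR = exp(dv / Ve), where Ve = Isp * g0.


Ve = 365 * 9.81 = 3580.65 m/s
MR = exp(4512 / 3580.65) = 3.526

3.526


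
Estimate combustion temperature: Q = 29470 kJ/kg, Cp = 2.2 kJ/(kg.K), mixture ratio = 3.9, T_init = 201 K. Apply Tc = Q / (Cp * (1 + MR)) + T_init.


Tc = 29470 / (2.2 * (1 + 3.9)) + 201 = 2935 K

2935 K


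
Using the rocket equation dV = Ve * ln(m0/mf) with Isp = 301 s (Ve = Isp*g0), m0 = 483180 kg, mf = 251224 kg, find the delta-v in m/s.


Ve = 301 * 9.81 = 2952.81 m/s
dV = 2952.81 * ln(483180/251224) = 1931 m/s

1931 m/s


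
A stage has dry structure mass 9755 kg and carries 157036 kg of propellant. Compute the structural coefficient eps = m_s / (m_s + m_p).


eps = 9755 / (9755 + 157036) = 0.0585

0.0585


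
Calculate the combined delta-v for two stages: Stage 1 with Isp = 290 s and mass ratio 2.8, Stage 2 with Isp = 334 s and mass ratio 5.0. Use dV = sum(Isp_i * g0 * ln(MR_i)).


dV1 = 290 * 9.81 * ln(2.8) = 2929.2 m/s
dV2 = 334 * 9.81 * ln(5.0) = 5273.4 m/s
Total dV = 2929.2 + 5273.4 = 8202.6 m/s ~ 8203 m/s

8203 m/s


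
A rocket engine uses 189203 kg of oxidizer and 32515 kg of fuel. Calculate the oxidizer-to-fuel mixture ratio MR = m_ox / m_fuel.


MR = 189203 / 32515 = 5.82

5.82


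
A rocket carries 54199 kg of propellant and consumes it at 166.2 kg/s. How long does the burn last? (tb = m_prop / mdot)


tb = 54199 / 166.2 = 326.1 s

326.1 s


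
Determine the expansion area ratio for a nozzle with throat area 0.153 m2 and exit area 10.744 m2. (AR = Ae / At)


AR = 10.744 / 0.153 = 70.2

70.2


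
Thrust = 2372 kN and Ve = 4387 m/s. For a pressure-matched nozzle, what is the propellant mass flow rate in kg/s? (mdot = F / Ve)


mdot = F / Ve = 2372000 / 4387 = 540.7 kg/s

540.7 kg/s


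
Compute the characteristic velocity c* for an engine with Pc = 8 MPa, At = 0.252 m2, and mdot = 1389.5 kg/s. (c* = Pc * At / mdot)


c* = 8e6 * 0.252 / 1389.5 = 1451 m/s

1451 m/s


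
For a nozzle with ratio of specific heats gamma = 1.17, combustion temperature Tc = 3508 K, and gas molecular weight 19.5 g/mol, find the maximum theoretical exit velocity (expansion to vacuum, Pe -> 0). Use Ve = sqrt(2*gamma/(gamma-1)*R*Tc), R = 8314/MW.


R = 8314 / 19.5 = 426.36 J/(kg.K)
Ve = sqrt(2 * 1.17 / (1.17 - 1) * 426.36 * 3508) = 4537 m/s

4537 m/s


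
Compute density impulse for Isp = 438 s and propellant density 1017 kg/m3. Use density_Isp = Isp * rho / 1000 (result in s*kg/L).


rho*Isp = 438 * 1017 / 1000 = 445 s*kg/L

445 s*kg/L


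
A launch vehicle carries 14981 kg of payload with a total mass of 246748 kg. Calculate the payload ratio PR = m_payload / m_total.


PR = 14981 / 246748 = 0.0607

0.0607


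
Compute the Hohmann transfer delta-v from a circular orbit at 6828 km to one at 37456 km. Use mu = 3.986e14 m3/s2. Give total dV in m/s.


V1 = sqrt(mu/r1) = 7640.5 m/s
dV1 = V1*(sqrt(2*r2/(r1+r2)) - 1) = 2296.93 m/s
V2 = sqrt(mu/r2) = 3262.18 m/s
dV2 = V2*(1 - sqrt(2*r1/(r1+r2))) = 1450.65 m/s
Total dV = 3748 m/s

3748 m/s


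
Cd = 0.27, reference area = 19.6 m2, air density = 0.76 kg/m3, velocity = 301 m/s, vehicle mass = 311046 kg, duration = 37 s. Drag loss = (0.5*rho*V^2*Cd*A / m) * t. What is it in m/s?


D = 0.5 * 0.76 * 301^2 * 0.27 * 19.6 = 182194.99 N
a = 182194.99 / 311046 = 0.5857 m/s2
dV = 0.5857 * 37 = 21.7 m/s

21.7 m/s


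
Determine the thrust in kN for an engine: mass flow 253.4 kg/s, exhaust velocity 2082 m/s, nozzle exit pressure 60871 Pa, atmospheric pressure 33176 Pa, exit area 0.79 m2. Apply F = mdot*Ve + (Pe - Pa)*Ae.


F = 253.4 * 2082 + (60871 - 33176) * 0.79 = 549458.0 N = 549.5 kN

549.5 kN


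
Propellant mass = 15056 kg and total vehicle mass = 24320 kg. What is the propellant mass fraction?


PMF = 15056 / 24320 = 0.619

0.619


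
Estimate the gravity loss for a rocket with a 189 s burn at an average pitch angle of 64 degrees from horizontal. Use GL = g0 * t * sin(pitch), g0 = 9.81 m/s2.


GL = 9.81 * 189 * sin(64 deg) = 1666 m/s

1666 m/s


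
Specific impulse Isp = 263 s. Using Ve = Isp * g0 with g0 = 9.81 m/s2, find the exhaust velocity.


Ve = Isp * g0 = 263 * 9.81 = 2580.0 m/s

2580.0 m/s


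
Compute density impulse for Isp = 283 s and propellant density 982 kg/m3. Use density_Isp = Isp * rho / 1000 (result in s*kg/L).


rho*Isp = 283 * 982 / 1000 = 278 s*kg/L

278 s*kg/L


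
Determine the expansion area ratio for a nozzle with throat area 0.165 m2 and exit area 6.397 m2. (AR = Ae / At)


AR = 6.397 / 0.165 = 38.8

38.8


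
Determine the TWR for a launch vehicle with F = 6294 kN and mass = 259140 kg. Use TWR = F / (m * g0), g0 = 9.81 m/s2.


TWR = 6294000 / (259140 * 9.81) = 2.48

2.48


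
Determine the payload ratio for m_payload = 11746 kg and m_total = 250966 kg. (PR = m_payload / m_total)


PR = 11746 / 250966 = 0.0468

0.0468


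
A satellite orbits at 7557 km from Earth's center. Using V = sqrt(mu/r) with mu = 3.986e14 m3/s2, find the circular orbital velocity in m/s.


V = sqrt(3.986e14 / 7557000) = 7263 m/s

7263 m/s


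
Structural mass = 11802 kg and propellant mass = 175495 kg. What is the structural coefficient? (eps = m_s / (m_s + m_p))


eps = 11802 / (11802 + 175495) = 0.063

0.063


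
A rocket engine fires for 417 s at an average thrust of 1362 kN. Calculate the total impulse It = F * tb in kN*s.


It = 1362 * 417 = 567954 kN*s

567954 kN*s


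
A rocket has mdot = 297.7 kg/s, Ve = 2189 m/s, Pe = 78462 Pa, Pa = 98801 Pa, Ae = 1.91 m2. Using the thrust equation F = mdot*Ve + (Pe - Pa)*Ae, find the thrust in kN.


F = 297.7 * 2189 + (78462 - 98801) * 1.91 = 612818.0 N = 612.8 kN

612.8 kN


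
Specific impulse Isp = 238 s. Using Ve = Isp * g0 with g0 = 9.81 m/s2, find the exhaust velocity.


Ve = Isp * g0 = 238 * 9.81 = 2334.8 m/s

2334.8 m/s


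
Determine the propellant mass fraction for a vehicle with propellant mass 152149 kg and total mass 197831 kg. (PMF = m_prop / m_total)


PMF = 152149 / 197831 = 0.769

0.769


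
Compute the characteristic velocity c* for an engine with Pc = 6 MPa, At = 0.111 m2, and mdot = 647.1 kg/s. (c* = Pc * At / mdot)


c* = 6e6 * 0.111 / 647.1 = 1029 m/s

1029 m/s


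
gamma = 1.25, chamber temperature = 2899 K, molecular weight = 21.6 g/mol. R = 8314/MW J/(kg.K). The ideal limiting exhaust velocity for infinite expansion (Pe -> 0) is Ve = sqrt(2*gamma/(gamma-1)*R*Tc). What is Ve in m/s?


R = 8314 / 21.6 = 384.91 J/(kg.K)
Ve = sqrt(2 * 1.25 / (1.25 - 1) * 384.91 * 2899) = 3340 m/s

3340 m/s


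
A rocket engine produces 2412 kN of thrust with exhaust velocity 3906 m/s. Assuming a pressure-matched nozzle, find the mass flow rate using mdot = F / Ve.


mdot = F / Ve = 2412000 / 3906 = 617.5 kg/s

617.5 kg/s


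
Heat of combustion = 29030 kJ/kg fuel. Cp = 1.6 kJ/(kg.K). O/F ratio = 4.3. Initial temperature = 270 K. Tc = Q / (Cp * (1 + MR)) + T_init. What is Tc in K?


Tc = 29030 / (1.6 * (1 + 4.3)) + 270 = 3693 K

3693 K


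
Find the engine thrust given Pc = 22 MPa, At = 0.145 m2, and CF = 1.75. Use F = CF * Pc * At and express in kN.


F = 1.75 * 22e6 * 0.145 = 5.5825e+06 N = 5582.5 kN

5582.5 kN


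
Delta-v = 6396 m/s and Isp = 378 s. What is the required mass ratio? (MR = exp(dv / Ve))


Ve = 378 * 9.81 = 3708.18 m/s
MR = exp(6396 / 3708.18) = 5.612

5.612


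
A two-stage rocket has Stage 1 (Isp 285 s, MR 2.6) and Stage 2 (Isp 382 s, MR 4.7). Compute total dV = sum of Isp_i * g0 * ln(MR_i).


dV1 = 285 * 9.81 * ln(2.6) = 2671.5 m/s
dV2 = 382 * 9.81 * ln(4.7) = 5799.4 m/s
Total dV = 2671.5 + 5799.4 = 8470.9 m/s ~ 8471 m/s

8471 m/s


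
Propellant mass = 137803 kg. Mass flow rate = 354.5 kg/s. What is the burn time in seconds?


tb = 137803 / 354.5 = 388.7 s

388.7 s


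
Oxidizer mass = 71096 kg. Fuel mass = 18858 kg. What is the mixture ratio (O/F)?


MR = 71096 / 18858 = 3.77

3.77


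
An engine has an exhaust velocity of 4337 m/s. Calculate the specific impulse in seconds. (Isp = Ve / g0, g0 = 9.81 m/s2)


Isp = Ve / g0 = 4337 / 9.81 = 442.1 s

442.1 s


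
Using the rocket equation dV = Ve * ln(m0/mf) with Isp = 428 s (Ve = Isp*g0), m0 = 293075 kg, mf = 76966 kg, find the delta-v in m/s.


Ve = 428 * 9.81 = 4198.68 m/s
dV = 4198.68 * ln(293075/76966) = 5614 m/s

5614 m/s


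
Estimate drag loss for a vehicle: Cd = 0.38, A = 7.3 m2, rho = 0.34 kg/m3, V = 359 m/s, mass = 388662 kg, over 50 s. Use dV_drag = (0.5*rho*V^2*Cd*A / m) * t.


D = 0.5 * 0.34 * 359^2 * 0.38 * 7.3 = 60777.7 N
a = 60777.7 / 388662 = 0.1564 m/s2
dV = 0.1564 * 50 = 7.8 m/s

7.8 m/s


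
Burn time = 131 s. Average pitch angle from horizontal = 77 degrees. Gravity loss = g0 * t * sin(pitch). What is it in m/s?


GL = 9.81 * 131 * sin(77 deg) = 1252 m/s

1252 m/s


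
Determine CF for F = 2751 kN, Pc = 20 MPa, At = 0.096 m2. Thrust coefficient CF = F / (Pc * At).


CF = 2751000 / (20e6 * 0.096) = 1.43

1.43


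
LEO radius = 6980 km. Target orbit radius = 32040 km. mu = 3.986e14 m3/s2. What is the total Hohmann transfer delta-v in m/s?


V1 = sqrt(mu/r1) = 7556.85 m/s
dV1 = V1*(sqrt(2*r2/(r1+r2)) - 1) = 2127.23 m/s
V2 = sqrt(mu/r2) = 3527.14 m/s
dV2 = V2*(1 - sqrt(2*r1/(r1+r2))) = 1417.43 m/s
Total dV = 3545 m/s

3545 m/s


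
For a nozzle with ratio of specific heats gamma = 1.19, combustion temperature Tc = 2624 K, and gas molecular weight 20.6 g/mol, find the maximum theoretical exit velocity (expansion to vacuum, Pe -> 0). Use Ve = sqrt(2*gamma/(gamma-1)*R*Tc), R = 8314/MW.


R = 8314 / 20.6 = 403.59 J/(kg.K)
Ve = sqrt(2 * 1.19 / (1.19 - 1) * 403.59 * 2624) = 3642 m/s

3642 m/s


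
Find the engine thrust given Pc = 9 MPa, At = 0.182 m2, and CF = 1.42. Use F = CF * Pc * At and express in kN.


F = 1.42 * 9e6 * 0.182 = 2.3260e+06 N = 2326.0 kN

2326.0 kN


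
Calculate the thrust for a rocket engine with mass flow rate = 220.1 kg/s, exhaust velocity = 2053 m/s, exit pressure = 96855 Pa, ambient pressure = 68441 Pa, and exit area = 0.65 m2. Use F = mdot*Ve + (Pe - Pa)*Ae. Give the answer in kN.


F = 220.1 * 2053 + (96855 - 68441) * 0.65 = 470334.0 N = 470.3 kN

470.3 kN


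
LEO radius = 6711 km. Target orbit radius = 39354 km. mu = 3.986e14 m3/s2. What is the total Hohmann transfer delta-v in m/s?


V1 = sqrt(mu/r1) = 7706.82 m/s
dV1 = V1*(sqrt(2*r2/(r1+r2)) - 1) = 2367.11 m/s
V2 = sqrt(mu/r2) = 3182.54 m/s
dV2 = V2*(1 - sqrt(2*r1/(r1+r2))) = 1464.64 m/s
Total dV = 3832 m/s

3832 m/s


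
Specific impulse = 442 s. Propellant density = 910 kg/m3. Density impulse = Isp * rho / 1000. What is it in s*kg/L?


rho*Isp = 442 * 910 / 1000 = 402 s*kg/L

402 s*kg/L


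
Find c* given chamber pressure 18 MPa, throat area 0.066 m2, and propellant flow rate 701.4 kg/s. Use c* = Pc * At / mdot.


c* = 18e6 * 0.066 / 701.4 = 1694 m/s

1694 m/s


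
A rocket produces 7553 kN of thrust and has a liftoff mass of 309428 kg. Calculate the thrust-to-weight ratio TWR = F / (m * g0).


TWR = 7553000 / (309428 * 9.81) = 2.49

2.49


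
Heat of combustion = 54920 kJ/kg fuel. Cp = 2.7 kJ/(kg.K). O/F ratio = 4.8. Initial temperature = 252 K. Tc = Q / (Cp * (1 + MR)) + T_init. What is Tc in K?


Tc = 54920 / (2.7 * (1 + 4.8)) + 252 = 3759 K

3759 K


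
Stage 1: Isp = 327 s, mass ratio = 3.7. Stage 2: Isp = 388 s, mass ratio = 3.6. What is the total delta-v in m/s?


dV1 = 327 * 9.81 * ln(3.7) = 4197.0 m/s
dV2 = 388 * 9.81 * ln(3.6) = 4875.6 m/s
Total dV = 4197.0 + 4875.6 = 9072.6 m/s ~ 9073 m/s

9073 m/s


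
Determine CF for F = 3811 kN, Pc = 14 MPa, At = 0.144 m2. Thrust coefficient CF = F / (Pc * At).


CF = 3811000 / (14e6 * 0.144) = 1.89

1.89


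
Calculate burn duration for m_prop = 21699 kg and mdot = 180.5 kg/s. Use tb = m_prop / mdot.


tb = 21699 / 180.5 = 120.2 s

120.2 s


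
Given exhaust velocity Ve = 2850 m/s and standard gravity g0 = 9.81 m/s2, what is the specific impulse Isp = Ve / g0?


Isp = Ve / g0 = 2850 / 9.81 = 290.5 s

290.5 s


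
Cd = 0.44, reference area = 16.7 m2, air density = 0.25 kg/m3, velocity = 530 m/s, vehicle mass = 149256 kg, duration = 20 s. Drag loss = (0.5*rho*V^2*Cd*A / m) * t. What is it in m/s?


D = 0.5 * 0.25 * 530^2 * 0.44 * 16.7 = 258006.65 N
a = 258006.65 / 149256 = 1.7286 m/s2
dV = 1.7286 * 20 = 34.6 m/s

34.6 m/s


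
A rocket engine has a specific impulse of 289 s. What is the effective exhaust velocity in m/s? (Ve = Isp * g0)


Ve = Isp * g0 = 289 * 9.81 = 2835.1 m/s

2835.1 m/s


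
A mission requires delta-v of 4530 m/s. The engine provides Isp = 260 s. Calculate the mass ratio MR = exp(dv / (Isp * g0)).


Ve = 260 * 9.81 = 2550.6 m/s
MR = exp(4530 / 2550.6) = 5.906

5.906


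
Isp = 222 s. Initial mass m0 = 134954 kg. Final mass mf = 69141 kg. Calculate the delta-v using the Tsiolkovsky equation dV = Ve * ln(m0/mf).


Ve = 222 * 9.81 = 2177.82 m/s
dV = 2177.82 * ln(134954/69141) = 1456 m/s

1456 m/s


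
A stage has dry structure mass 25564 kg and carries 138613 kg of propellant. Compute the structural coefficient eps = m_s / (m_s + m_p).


eps = 25564 / (25564 + 138613) = 0.1557

0.1557


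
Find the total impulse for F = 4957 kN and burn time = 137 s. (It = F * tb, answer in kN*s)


It = 4957 * 137 = 679109 kN*s

679109 kN*s


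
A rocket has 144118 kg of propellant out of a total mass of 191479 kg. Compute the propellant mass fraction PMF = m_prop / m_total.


PMF = 144118 / 191479 = 0.753

0.753


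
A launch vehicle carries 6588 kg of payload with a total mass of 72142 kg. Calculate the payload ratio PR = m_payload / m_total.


PR = 6588 / 72142 = 0.0913

0.0913


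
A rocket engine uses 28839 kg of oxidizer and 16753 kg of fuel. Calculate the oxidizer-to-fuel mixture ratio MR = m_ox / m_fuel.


MR = 28839 / 16753 = 1.72

1.72


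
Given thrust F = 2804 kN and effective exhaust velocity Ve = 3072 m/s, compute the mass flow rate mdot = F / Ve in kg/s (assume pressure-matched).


mdot = F / Ve = 2804000 / 3072 = 912.8 kg/s

912.8 kg/s


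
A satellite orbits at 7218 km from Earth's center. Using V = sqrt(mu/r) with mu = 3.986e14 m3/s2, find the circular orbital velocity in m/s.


V = sqrt(3.986e14 / 7218000) = 7431 m/s

7431 m/s


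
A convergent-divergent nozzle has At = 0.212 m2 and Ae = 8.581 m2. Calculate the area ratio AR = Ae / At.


AR = 8.581 / 0.212 = 40.5

40.5


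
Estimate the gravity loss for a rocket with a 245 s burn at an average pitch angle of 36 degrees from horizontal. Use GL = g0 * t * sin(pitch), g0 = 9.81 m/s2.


GL = 9.81 * 245 * sin(36 deg) = 1413 m/s

1413 m/s


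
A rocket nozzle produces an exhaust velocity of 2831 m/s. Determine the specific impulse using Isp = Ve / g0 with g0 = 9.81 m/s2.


Isp = Ve / g0 = 2831 / 9.81 = 288.6 s

288.6 s


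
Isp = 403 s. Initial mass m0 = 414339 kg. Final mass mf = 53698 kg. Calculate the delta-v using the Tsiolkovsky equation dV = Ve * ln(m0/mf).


Ve = 403 * 9.81 = 3953.43 m/s
dV = 3953.43 * ln(414339/53698) = 8078 m/s

8078 m/s


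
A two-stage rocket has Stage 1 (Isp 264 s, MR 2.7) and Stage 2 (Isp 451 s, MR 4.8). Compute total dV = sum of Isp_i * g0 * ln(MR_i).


dV1 = 264 * 9.81 * ln(2.7) = 2572.4 m/s
dV2 = 451 * 9.81 * ln(4.8) = 6940.0 m/s
Total dV = 2572.4 + 6940.0 = 9512.4 m/s ~ 9512 m/s

9512 m/s


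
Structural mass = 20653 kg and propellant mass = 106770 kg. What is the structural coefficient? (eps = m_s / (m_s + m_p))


eps = 20653 / (20653 + 106770) = 0.1621

0.1621


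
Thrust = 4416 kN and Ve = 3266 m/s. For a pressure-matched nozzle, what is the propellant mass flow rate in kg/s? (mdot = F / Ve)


mdot = F / Ve = 4416000 / 3266 = 1352.1 kg/s

1352.1 kg/s


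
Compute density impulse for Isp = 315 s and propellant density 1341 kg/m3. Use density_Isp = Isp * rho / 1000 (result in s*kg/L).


rho*Isp = 315 * 1341 / 1000 = 422 s*kg/L

422 s*kg/L


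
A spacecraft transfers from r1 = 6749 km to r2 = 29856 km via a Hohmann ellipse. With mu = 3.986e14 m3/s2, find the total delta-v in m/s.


V1 = sqrt(mu/r1) = 7685.09 m/s
dV1 = V1*(sqrt(2*r2/(r1+r2)) - 1) = 2130.35 m/s
V2 = sqrt(mu/r2) = 3653.87 m/s
dV2 = V2*(1 - sqrt(2*r1/(r1+r2))) = 1435.07 m/s
Total dV = 3565 m/s

3565 m/s


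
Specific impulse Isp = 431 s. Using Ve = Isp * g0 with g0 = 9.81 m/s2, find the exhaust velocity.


Ve = Isp * g0 = 431 * 9.81 = 4228.1 m/s

4228.1 m/s


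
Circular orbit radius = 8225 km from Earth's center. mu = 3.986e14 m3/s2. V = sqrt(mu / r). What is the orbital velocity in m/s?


V = sqrt(3.986e14 / 8225000) = 6961 m/s

6961 m/s


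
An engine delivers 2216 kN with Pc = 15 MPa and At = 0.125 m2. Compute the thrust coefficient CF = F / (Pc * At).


CF = 2216000 / (15e6 * 0.125) = 1.18

1.18


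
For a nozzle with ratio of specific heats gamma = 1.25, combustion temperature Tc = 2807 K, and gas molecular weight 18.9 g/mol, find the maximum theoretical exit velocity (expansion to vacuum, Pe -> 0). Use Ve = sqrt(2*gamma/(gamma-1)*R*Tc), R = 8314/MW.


R = 8314 / 18.9 = 439.89 J/(kg.K)
Ve = sqrt(2 * 1.25 / (1.25 - 1) * 439.89 * 2807) = 3514 m/s

3514 m/s


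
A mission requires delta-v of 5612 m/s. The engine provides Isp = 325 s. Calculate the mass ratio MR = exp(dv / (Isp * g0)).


Ve = 325 * 9.81 = 3188.25 m/s
MR = exp(5612 / 3188.25) = 5.814

5.814


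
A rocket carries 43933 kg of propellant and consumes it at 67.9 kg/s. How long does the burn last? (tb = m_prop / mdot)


tb = 43933 / 67.9 = 647.0 s

647.0 s


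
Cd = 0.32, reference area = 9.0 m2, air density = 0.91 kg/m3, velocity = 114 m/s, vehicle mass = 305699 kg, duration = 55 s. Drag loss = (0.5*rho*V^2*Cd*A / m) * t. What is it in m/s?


D = 0.5 * 0.91 * 114^2 * 0.32 * 9.0 = 17029.96 N
a = 17029.96 / 305699 = 0.0557 m/s2
dV = 0.0557 * 55 = 3.1 m/s

3.1 m/s


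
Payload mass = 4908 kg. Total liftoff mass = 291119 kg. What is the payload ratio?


PR = 4908 / 291119 = 0.0169

0.0169


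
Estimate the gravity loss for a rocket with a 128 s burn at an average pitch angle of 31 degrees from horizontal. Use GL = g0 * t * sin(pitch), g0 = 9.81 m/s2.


GL = 9.81 * 128 * sin(31 deg) = 647 m/s

647 m/s


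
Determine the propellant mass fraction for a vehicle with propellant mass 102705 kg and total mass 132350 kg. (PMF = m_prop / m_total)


PMF = 102705 / 132350 = 0.776

0.776


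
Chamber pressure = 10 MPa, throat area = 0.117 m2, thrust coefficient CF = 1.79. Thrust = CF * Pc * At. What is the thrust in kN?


F = 1.79 * 10e6 * 0.117 = 2.0943e+06 N = 2094.3 kN

2094.3 kN


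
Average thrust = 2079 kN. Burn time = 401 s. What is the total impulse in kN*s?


It = 2079 * 401 = 833679 kN*s

833679 kN*s


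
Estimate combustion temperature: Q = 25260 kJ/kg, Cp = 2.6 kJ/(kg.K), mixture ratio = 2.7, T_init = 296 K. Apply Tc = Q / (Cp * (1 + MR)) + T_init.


Tc = 25260 / (2.6 * (1 + 2.7)) + 296 = 2922 K

2922 K


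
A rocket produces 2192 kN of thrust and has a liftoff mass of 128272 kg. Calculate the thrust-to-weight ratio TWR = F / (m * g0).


TWR = 2192000 / (128272 * 9.81) = 1.74

1.74


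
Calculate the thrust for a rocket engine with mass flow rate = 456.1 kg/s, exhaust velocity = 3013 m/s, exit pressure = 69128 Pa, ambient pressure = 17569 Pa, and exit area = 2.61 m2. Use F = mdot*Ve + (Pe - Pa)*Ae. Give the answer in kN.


F = 456.1 * 3013 + (69128 - 17569) * 2.61 = 1.5088e+06 N = 1508.8 kN

1508.8 kN


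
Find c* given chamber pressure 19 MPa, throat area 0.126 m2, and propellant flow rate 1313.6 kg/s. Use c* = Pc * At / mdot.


c* = 19e6 * 0.126 / 1313.6 = 1822 m/s

1822 m/s


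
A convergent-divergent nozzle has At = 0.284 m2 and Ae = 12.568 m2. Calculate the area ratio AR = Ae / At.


AR = 12.568 / 0.284 = 44.3

44.3


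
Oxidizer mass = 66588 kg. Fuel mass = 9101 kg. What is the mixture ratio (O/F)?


MR = 66588 / 9101 = 7.32

7.32


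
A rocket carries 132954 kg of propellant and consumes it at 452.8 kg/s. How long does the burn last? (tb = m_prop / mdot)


tb = 132954 / 452.8 = 293.6 s

293.6 s


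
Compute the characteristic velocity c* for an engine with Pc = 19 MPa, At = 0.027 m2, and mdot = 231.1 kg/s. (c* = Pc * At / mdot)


c* = 19e6 * 0.027 / 231.1 = 2220 m/s

2220 m/s


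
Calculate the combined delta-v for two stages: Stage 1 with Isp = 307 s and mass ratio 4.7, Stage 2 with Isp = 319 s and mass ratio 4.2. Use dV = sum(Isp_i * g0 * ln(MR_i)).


dV1 = 307 * 9.81 * ln(4.7) = 4660.7 m/s
dV2 = 319 * 9.81 * ln(4.2) = 4490.9 m/s
Total dV = 4660.7 + 4490.9 = 9151.6 m/s ~ 9152 m/s

9152 m/s


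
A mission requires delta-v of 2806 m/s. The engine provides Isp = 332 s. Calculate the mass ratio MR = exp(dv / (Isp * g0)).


Ve = 332 * 9.81 = 3256.92 m/s
MR = exp(2806 / 3256.92) = 2.367

2.367


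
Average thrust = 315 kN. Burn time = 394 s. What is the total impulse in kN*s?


It = 315 * 394 = 124110 kN*s

124110 kN*s


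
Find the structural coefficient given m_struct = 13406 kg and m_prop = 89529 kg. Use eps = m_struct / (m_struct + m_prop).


eps = 13406 / (13406 + 89529) = 0.1302

0.1302


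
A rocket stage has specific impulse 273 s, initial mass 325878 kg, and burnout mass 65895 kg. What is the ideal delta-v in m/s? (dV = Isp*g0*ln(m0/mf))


Ve = 273 * 9.81 = 2678.13 m/s
dV = 2678.13 * ln(325878/65895) = 4281 m/s

4281 m/s


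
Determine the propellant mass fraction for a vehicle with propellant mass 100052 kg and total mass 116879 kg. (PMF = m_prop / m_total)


PMF = 100052 / 116879 = 0.856

0.856


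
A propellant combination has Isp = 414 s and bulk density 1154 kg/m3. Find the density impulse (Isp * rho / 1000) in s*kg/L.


rho*Isp = 414 * 1154 / 1000 = 478 s*kg/L

478 s*kg/L


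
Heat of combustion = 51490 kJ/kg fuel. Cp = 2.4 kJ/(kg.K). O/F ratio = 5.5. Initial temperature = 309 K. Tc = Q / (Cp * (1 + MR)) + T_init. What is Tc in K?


Tc = 51490 / (2.4 * (1 + 5.5)) + 309 = 3610 K

3610 K


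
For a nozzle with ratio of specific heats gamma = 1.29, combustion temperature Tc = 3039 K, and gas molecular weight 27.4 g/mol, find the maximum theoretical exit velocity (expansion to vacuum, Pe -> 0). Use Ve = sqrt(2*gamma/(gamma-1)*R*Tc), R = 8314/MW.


R = 8314 / 27.4 = 303.43 J/(kg.K)
Ve = sqrt(2 * 1.29 / (1.29 - 1) * 303.43 * 3039) = 2864 m/s

2864 m/s


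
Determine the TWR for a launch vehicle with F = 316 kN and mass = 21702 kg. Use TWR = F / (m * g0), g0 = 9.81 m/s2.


TWR = 316000 / (21702 * 9.81) = 1.48

1.48


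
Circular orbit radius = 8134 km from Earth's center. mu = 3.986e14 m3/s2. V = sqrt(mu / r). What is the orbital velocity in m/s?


V = sqrt(3.986e14 / 8134000) = 7000 m/s

7000 m/s


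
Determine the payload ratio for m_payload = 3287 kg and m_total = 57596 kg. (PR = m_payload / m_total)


PR = 3287 / 57596 = 0.0571

0.0571


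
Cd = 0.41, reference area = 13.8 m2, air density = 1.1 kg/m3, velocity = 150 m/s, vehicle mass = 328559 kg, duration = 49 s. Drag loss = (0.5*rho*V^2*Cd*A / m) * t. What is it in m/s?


D = 0.5 * 1.1 * 150^2 * 0.41 * 13.8 = 70017.75 N
a = 70017.75 / 328559 = 0.2131 m/s2
dV = 0.2131 * 49 = 10.4 m/s

10.4 m/s


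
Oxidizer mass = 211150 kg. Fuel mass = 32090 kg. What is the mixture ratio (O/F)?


MR = 211150 / 32090 = 6.58

6.58


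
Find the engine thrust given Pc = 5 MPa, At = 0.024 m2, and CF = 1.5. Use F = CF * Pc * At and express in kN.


F = 1.5 * 5e6 * 0.024 = 180000.0 N = 180.0 kN

180.0 kN


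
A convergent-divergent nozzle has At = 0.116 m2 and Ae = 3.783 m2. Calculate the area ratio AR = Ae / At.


AR = 3.783 / 0.116 = 32.6

32.6


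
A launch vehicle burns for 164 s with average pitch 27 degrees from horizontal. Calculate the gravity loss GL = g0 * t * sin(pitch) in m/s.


GL = 9.81 * 164 * sin(27 deg) = 730 m/s

730 m/s


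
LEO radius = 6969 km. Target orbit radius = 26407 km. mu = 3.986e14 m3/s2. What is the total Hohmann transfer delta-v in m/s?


V1 = sqrt(mu/r1) = 7562.81 m/s
dV1 = V1*(sqrt(2*r2/(r1+r2)) - 1) = 1950.7 m/s
V2 = sqrt(mu/r2) = 3885.16 m/s
dV2 = V2*(1 - sqrt(2*r1/(r1+r2))) = 1374.48 m/s
Total dV = 3325 m/s

3325 m/s


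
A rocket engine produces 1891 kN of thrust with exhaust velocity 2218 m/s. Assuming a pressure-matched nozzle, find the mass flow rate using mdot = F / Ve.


mdot = F / Ve = 1891000 / 2218 = 852.6 kg/s

852.6 kg/s


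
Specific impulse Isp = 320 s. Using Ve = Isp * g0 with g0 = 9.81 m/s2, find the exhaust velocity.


Ve = Isp * g0 = 320 * 9.81 = 3139.2 m/s

3139.2 m/s


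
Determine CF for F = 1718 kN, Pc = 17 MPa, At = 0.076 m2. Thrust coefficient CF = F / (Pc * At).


CF = 1718000 / (17e6 * 0.076) = 1.33

1.33


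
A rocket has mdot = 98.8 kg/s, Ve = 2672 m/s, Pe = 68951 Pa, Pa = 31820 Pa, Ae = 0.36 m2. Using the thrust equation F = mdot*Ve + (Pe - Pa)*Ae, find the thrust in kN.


F = 98.8 * 2672 + (68951 - 31820) * 0.36 = 277361.0 N = 277.4 kN

277.4 kN


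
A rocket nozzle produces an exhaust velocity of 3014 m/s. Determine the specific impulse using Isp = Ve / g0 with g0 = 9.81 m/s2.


Isp = Ve / g0 = 3014 / 9.81 = 307.2 s

307.2 s


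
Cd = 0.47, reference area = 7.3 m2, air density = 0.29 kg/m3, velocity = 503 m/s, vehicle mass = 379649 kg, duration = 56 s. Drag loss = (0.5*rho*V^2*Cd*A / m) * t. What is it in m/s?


D = 0.5 * 0.29 * 503^2 * 0.47 * 7.3 = 125870.71 N
a = 125870.71 / 379649 = 0.3315 m/s2
dV = 0.3315 * 56 = 18.6 m/s

18.6 m/s


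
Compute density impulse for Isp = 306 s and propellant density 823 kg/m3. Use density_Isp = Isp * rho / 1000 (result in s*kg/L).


rho*Isp = 306 * 823 / 1000 = 252 s*kg/L

252 s*kg/L


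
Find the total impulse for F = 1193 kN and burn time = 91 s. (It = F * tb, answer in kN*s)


It = 1193 * 91 = 108563 kN*s

108563 kN*s


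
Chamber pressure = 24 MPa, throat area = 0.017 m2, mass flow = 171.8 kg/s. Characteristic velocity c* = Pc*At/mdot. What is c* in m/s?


c* = 24e6 * 0.017 / 171.8 = 2375 m/s

2375 m/s


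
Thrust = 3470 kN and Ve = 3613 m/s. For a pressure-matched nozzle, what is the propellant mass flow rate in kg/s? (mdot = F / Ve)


mdot = F / Ve = 3470000 / 3613 = 960.4 kg/s

960.4 kg/s


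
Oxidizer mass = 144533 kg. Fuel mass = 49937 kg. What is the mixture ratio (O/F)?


MR = 144533 / 49937 = 2.89

2.89


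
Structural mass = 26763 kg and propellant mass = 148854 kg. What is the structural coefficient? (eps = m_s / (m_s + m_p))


eps = 26763 / (26763 + 148854) = 0.1524

0.1524


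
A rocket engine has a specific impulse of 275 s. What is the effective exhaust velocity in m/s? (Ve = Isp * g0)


Ve = Isp * g0 = 275 * 9.81 = 2697.8 m/s

2697.8 m/s


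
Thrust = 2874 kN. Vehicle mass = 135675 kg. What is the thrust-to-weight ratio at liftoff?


TWR = 2874000 / (135675 * 9.81) = 2.16

2.16


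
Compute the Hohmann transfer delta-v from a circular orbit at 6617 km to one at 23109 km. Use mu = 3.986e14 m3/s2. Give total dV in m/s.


V1 = sqrt(mu/r1) = 7761.36 m/s
dV1 = V1*(sqrt(2*r2/(r1+r2)) - 1) = 1916.41 m/s
V2 = sqrt(mu/r2) = 4153.15 m/s
dV2 = V2*(1 - sqrt(2*r1/(r1+r2))) = 1382.03 m/s
Total dV = 3298 m/s

3298 m/s


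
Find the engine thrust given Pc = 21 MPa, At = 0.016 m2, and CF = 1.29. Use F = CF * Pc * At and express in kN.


F = 1.29 * 21e6 * 0.016 = 433440.0 N = 433.4 kN

433.4 kN


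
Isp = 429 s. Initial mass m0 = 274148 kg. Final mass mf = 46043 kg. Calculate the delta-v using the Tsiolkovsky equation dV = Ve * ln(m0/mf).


Ve = 429 * 9.81 = 4208.49 m/s
dV = 4208.49 * ln(274148/46043) = 7508 m/s

7508 m/s


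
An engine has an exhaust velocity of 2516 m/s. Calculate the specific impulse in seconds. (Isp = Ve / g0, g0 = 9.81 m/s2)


Isp = Ve / g0 = 2516 / 9.81 = 256.5 s

256.5 s


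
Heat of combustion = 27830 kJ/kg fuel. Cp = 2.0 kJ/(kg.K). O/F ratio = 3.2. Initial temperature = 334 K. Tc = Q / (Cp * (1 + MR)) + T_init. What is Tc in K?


Tc = 27830 / (2.0 * (1 + 3.2)) + 334 = 3647 K

3647 K


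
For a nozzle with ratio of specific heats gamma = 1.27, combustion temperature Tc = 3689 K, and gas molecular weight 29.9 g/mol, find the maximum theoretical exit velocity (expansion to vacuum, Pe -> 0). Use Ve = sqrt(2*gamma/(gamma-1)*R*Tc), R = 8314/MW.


R = 8314 / 29.9 = 278.06 J/(kg.K)
Ve = sqrt(2 * 1.27 / (1.27 - 1) * 278.06 * 3689) = 3106 m/s

3106 m/s


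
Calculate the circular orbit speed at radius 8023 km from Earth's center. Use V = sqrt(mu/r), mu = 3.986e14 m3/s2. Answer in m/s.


V = sqrt(3.986e14 / 8023000) = 7049 m/s

7049 m/s


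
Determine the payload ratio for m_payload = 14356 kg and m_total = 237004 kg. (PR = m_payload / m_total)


PR = 14356 / 237004 = 0.0606

0.0606


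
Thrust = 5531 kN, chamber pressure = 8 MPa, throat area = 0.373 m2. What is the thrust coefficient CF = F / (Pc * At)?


CF = 5531000 / (8e6 * 0.373) = 1.85

1.85


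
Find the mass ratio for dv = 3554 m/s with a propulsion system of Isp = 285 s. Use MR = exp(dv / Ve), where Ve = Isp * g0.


Ve = 285 * 9.81 = 2795.85 m/s
MR = exp(3554 / 2795.85) = 3.565

3.565


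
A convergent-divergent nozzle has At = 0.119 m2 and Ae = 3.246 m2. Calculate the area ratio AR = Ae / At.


AR = 3.246 / 0.119 = 27.3

27.3


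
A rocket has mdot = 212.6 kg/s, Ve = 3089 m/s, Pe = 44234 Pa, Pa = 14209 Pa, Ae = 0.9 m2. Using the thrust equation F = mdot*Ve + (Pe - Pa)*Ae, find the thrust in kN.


F = 212.6 * 3089 + (44234 - 14209) * 0.9 = 683744.0 N = 683.7 kN

683.7 kN


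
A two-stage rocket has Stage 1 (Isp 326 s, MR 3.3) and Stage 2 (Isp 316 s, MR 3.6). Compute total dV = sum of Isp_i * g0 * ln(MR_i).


dV1 = 326 * 9.81 * ln(3.3) = 3818.2 m/s
dV2 = 316 * 9.81 * ln(3.6) = 3970.8 m/s
Total dV = 3818.2 + 3970.8 = 7789.0 m/s ~ 7789 m/s

7789 m/s


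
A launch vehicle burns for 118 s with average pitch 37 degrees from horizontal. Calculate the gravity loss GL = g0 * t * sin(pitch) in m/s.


GL = 9.81 * 118 * sin(37 deg) = 697 m/s

697 m/s


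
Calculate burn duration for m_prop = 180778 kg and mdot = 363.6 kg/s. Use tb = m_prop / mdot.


tb = 180778 / 363.6 = 497.2 s

497.2 s


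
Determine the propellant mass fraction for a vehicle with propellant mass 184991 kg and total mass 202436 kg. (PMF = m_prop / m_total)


PMF = 184991 / 202436 = 0.914

0.914


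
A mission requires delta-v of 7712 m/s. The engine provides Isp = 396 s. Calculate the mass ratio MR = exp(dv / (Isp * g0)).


Ve = 396 * 9.81 = 3884.76 m/s
MR = exp(7712 / 3884.76) = 7.28

7.28


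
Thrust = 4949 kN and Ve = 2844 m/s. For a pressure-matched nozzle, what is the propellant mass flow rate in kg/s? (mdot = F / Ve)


mdot = F / Ve = 4949000 / 2844 = 1740.2 kg/s

1740.2 kg/s


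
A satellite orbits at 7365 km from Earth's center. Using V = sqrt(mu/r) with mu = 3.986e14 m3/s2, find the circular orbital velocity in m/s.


V = sqrt(3.986e14 / 7365000) = 7357 m/s

7357 m/s


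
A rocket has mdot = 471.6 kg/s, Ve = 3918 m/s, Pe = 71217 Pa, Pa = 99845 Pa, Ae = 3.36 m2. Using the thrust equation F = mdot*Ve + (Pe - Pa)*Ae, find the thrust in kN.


F = 471.6 * 3918 + (71217 - 99845) * 3.36 = 1.7515e+06 N = 1751.5 kN

1751.5 kN


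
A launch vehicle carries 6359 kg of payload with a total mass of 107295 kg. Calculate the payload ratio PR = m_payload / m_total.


PR = 6359 / 107295 = 0.0593

0.0593


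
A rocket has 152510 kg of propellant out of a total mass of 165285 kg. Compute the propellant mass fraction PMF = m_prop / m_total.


PMF = 152510 / 165285 = 0.923

0.923


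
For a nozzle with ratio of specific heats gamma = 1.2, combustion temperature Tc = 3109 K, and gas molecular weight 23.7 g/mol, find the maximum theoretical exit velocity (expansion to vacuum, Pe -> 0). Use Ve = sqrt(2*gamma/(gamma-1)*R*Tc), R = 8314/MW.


R = 8314 / 23.7 = 350.8 J/(kg.K)
Ve = sqrt(2 * 1.2 / (1.2 - 1) * 350.8 * 3109) = 3618 m/s

3618 m/s


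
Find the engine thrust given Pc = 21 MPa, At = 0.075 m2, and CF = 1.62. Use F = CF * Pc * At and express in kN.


F = 1.62 * 21e6 * 0.075 = 2.5515e+06 N = 2551.5 kN

2551.5 kN


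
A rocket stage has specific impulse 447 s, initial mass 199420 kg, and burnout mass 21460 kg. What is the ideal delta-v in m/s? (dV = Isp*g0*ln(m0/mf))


Ve = 447 * 9.81 = 4385.07 m/s
dV = 4385.07 * ln(199420/21460) = 9775 m/s

9775 m/s


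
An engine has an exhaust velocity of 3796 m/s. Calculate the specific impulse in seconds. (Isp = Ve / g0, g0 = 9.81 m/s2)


Isp = Ve / g0 = 3796 / 9.81 = 387.0 s

387.0 s


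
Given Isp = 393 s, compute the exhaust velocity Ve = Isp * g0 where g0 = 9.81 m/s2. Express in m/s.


Ve = Isp * g0 = 393 * 9.81 = 3855.3 m/s

3855.3 m/s


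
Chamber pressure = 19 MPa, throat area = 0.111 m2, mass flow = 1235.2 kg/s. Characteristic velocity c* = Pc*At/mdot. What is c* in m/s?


c* = 19e6 * 0.111 / 1235.2 = 1707 m/s

1707 m/s


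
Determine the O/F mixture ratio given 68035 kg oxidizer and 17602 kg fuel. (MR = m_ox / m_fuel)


MR = 68035 / 17602 = 3.87

3.87


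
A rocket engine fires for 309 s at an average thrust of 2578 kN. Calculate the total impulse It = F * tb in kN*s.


It = 2578 * 309 = 796602 kN*s

796602 kN*s


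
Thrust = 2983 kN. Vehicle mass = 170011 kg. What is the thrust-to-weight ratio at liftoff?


TWR = 2983000 / (170011 * 9.81) = 1.79

1.79


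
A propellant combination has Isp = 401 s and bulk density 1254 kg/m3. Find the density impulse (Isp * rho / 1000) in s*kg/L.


rho*Isp = 401 * 1254 / 1000 = 503 s*kg/L

503 s*kg/L


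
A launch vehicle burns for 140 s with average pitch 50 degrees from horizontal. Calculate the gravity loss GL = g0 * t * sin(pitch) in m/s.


GL = 9.81 * 140 * sin(50 deg) = 1052 m/s

1052 m/s


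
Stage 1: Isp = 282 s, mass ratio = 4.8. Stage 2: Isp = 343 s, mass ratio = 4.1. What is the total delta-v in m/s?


dV1 = 282 * 9.81 * ln(4.8) = 4339.5 m/s
dV2 = 343 * 9.81 * ln(4.1) = 4747.7 m/s
Total dV = 4339.5 + 4747.7 = 9087.2 m/s ~ 9087 m/s

9087 m/s


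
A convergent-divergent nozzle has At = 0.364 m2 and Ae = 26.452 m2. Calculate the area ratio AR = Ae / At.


AR = 26.452 / 0.364 = 72.7

72.7


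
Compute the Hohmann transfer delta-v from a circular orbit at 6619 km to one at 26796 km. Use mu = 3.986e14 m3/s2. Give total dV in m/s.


V1 = sqrt(mu/r1) = 7760.19 m/s
dV1 = V1*(sqrt(2*r2/(r1+r2)) - 1) = 2067.5 m/s
V2 = sqrt(mu/r2) = 3856.86 m/s
dV2 = V2*(1 - sqrt(2*r1/(r1+r2))) = 1429.27 m/s
Total dV = 3497 m/s

3497 m/s


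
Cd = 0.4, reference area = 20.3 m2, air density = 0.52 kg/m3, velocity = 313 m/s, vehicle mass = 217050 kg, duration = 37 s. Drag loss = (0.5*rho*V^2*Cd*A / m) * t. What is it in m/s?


D = 0.5 * 0.52 * 313^2 * 0.4 * 20.3 = 206832.15 N
a = 206832.15 / 217050 = 0.9529 m/s2
dV = 0.9529 * 37 = 35.3 m/s

35.3 m/s


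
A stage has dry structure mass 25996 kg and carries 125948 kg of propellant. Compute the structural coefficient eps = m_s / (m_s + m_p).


eps = 25996 / (25996 + 125948) = 0.1711

0.1711


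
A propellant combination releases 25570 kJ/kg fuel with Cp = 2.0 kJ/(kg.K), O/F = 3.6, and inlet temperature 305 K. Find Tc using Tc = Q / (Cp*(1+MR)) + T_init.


Tc = 25570 / (2.0 * (1 + 3.6)) + 305 = 3084 K

3084 K


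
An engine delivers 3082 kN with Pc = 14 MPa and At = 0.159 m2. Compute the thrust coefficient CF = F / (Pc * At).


CF = 3082000 / (14e6 * 0.159) = 1.38

1.38


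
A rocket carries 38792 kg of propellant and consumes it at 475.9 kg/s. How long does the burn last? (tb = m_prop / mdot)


tb = 38792 / 475.9 = 81.5 s

81.5 s


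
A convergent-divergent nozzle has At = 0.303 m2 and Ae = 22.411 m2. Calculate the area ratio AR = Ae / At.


AR = 22.411 / 0.303 = 74.0

74.0


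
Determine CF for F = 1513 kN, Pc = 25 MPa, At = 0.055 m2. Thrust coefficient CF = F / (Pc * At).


CF = 1513000 / (25e6 * 0.055) = 1.1

1.1


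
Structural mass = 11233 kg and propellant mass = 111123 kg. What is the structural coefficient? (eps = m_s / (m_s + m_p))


eps = 11233 / (11233 + 111123) = 0.0918

0.0918


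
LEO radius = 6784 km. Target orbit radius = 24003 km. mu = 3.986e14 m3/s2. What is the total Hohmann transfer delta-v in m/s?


V1 = sqrt(mu/r1) = 7665.24 m/s
dV1 = V1*(sqrt(2*r2/(r1+r2)) - 1) = 1906.48 m/s
V2 = sqrt(mu/r2) = 4075.08 m/s
dV2 = V2*(1 - sqrt(2*r1/(r1+r2))) = 1369.81 m/s
Total dV = 3276 m/s

3276 m/s


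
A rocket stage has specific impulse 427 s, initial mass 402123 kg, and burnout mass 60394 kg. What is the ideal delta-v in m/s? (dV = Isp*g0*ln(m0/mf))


Ve = 427 * 9.81 = 4188.87 m/s
dV = 4188.87 * ln(402123/60394) = 7942 m/s

7942 m/s


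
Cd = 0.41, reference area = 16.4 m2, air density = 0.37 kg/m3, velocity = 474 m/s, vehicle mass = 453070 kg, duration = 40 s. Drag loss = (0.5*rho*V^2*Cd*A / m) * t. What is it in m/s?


D = 0.5 * 0.37 * 474^2 * 0.41 * 16.4 = 279483.46 N
a = 279483.46 / 453070 = 0.6169 m/s2
dV = 0.6169 * 40 = 24.7 m/s

24.7 m/s


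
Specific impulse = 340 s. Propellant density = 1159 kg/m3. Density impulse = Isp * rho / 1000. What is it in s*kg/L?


rho*Isp = 340 * 1159 / 1000 = 394 s*kg/L

394 s*kg/L


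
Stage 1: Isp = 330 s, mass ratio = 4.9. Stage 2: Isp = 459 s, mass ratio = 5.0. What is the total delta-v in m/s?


dV1 = 330 * 9.81 * ln(4.9) = 5144.8 m/s
dV2 = 459 * 9.81 * ln(5.0) = 7247.0 m/s
Total dV = 5144.8 + 7247.0 = 12391.8 m/s ~ 12392 m/s

12392 m/s


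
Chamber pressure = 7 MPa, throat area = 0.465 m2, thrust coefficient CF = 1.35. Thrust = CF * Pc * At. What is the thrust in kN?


F = 1.35 * 7e6 * 0.465 = 4.3943e+06 N = 4394.3 kN

4394.3 kN


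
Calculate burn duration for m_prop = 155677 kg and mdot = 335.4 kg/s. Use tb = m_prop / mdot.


tb = 155677 / 335.4 = 464.2 s

464.2 s


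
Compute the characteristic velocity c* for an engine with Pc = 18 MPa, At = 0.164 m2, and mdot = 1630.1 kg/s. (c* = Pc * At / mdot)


c* = 18e6 * 0.164 / 1630.1 = 1811 m/s

1811 m/s


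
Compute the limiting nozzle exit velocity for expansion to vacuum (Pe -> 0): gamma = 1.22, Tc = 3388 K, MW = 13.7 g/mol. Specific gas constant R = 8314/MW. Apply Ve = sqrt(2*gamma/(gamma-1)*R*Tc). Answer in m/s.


R = 8314 / 13.7 = 606.86 J/(kg.K)
Ve = sqrt(2 * 1.22 / (1.22 - 1) * 606.86 * 3388) = 4775 m/s

4775 m/s


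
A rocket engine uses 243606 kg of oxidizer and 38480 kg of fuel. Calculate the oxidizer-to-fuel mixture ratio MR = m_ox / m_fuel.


MR = 243606 / 38480 = 6.33

6.33


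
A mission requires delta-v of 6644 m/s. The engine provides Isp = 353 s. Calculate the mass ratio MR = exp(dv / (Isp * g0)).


Ve = 353 * 9.81 = 3462.93 m/s
MR = exp(6644 / 3462.93) = 6.811

6.811


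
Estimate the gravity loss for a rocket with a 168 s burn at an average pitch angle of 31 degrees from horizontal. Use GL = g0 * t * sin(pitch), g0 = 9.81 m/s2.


GL = 9.81 * 168 * sin(31 deg) = 849 m/s

849 m/s


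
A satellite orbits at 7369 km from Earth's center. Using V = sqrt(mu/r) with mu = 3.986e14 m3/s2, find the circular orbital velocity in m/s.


V = sqrt(3.986e14 / 7369000) = 7355 m/s

7355 m/s
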